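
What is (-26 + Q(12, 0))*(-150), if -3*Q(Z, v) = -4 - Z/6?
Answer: 3600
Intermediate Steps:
Q(Z, v) = 4/3 + Z/18 (Q(Z, v) = -(-4 - Z/6)/3 = 4/3 + Z/18)
(-26 + Q(12, 0))*(-150) = (-26 + (4/3 + (1/18)*12))*(-150) = (-26 + (4/3 + ⅔))*(-150) = (-26 + 2)*(-150) = -24*(-150) = 3600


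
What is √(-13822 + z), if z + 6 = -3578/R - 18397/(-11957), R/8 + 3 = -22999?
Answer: I*√4183560780203786485966/550069828 ≈ 117.59*I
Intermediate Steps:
R = -184016 (R = -24 + 8*(-22999) = -24 - 183992 = -184016)
z = -4886775687/1100139656 (z = -6 + (-3578/(-184016) - 18397/(-11957)) = -6 + (-3578*(-1/184016) - 18397*(-1/11957)) = -6 + (1789/92008 + 18397/11957) = -6 + 1714062249/1100139656 = -4886775687/1100139656 ≈ -4.4420)
√(-13822 + z) = √(-13822 - 4886775687/1100139656) = √(-15211017100919/1100139656) = I*√4183560780203786485966/550069828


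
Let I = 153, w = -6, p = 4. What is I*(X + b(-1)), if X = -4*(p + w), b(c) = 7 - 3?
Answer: 1836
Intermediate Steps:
b(c) = 4
X = 8 (X = -4*(4 - 6) = -4*(-2) = 8)
I*(X + b(-1)) = 153*(8 + 4) = 153*12 = 1836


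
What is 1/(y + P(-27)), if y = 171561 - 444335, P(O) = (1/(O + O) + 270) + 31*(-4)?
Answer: -54/14721913 ≈ -3.6680e-6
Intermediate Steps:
P(O) = 146 + 1/(2*O) (P(O) = (1/(2*O) + 270) - 124 = (270 + 1/(2*O)) - 124 = 146 + 1/(2*O))
y = -272774
1/(y + P(-27)) = 1/(-272774 + (146 + (½)/(-27))) = 1/(-272774 + (146 + (½)*(-1/27))) = 1/(-272774 + (146 - 1/54)) = 1/(-272774 + 7883/54) = 1/(-14721913/54) = -54/14721913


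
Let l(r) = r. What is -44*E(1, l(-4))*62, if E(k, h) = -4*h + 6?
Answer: -60016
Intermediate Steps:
E(k, h) = 6 - 4*h
-44*E(1, l(-4))*62 = -44*(6 - 4*(-4))*62 = -44*(6 + 16)*62 = -44*22*62 = -968*62 = -60016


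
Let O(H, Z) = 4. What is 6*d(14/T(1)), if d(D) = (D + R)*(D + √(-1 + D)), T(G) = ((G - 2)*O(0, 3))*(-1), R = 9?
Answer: 525/2 + 75*√10/2 ≈ 381.09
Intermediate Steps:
T(G) = 8 - 4*G (T(G) = ((G - 2)*4)*(-1) = ((-2 + G)*4)*(-1) = (-8 + 4*G)*(-1) = 8 - 4*G)
d(D) = (9 + D)*(D + √(-1 + D)) (d(D) = (D + 9)*(D + √(-1 + D)) = (9 + D)*(D + √(-1 + D)))
6*d(14/T(1)) = 6*((14/(8 - 4*1))² + 9*(14/(8 - 4*1)) + 9*√(-1 + 14/(8 - 4*1)) + (14/(8 - 4*1))*√(-1 + 14/(8 - 4*1))) = 6*((14/(8 - 4))² + 9*(14/(8 - 4)) + 9*√(-1 + 14/(8 - 4)) + (14/(8 - 4))*√(-1 + 14/(8 - 4))) = 6*((14/4)² + 9*(14/4) + 9*√(-1 + 14/4) + (14/4)*√(-1 + 14/4)) = 6*((14*(¼))² + 9*(14*(¼)) + 9*√(-1 + 14*(¼)) + (14*(¼))*√(-1 + 14*(¼))) = 6*((7/2)² + 9*(7/2) + 9*√(-1 + 7/2) + 7*√(-1 + 7/2)/2) = 6*(49/4 + 63/2 + 9*√(5/2) + 7*√(5/2)/2) = 6*(49/4 + 63/2 + 9*(√10/2) + 7*(√10/2)/2) = 6*(49/4 + 63/2 + 9*√10/2 + 7*√10/4) = 6*(175/4 + 25*√10/4) = 525/2 + 75*√10/2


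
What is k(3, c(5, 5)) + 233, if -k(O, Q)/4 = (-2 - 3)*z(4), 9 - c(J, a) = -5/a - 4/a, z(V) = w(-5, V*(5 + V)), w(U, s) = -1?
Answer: 213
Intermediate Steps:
z(V) = -1
c(J, a) = 9 + 9/a (c(J, a) = 9 - (-5/a - 4/a) = 9 - (-9)/a = 9 + 9/a)
k(O, Q) = -20 (k(O, Q) = -4*(-2 - 3)*(-1) = -(-20)*(-1) = -4*5 = -20)
k(3, c(5, 5)) + 233 = -20 + 233 = 213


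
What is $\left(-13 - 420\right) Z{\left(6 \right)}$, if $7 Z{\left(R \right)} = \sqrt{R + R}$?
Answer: $- \frac{866 \sqrt{3}}{7} \approx -214.28$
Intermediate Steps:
$Z{\left(R \right)} = \frac{\sqrt{2} \sqrt{R}}{7}$ ($Z{\left(R \right)} = \frac{\sqrt{R + R}}{7} = \frac{\sqrt{2 R}}{7} = \frac{\sqrt{2} \sqrt{R}}{7}$)
$\left(-13 - 420\right) Z{\left(6 \right)} = \left(-13 - 420\right) \frac{\sqrt{2} \sqrt{6}}{7} = \left(-13 - 420\right) \frac{2 \sqrt{3}}{7} = - 433 \frac{2 \sqrt{3}}{7} = - \frac{866 \sqrt{3}}{7}$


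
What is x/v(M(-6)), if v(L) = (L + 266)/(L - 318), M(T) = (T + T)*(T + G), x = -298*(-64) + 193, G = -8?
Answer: -1444875/217 ≈ -6658.4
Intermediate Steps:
x = 19265 (x = 19072 + 193 = 19265)
M(T) = 2*T*(-8 + T) (M(T) = (T + T)*(T - 8) = (2*T)*(-8 + T) = 2*T*(-8 + T))
v(L) = (266 + L)/(-318 + L)
x/v(M(-6)) = 19265/(((266 + 2*(-6)*(-8 - 6))/(-318 + 2*(-6)*(-8 - 6)))) = 19265/(((266 + 2*(-6)*(-14))/(-318 + 2*(-6)*(-14)))) = 19265/(((266 + 168)/(-318 + 168))) = 19265/((434/(-150))) = 19265/((-1/150*434)) = 19265/(-217/75) = 19265*(-75/217) = -1444875/217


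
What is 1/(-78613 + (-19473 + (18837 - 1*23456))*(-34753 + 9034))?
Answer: 1/619543535 ≈ 1.6141e-9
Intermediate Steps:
1/(-78613 + (-19473 + (18837 - 1*23456))*(-34753 + 9034)) = 1/(-78613 + (-19473 + (18837 - 23456))*(-25719)) = 1/(-78613 + (-19473 - 4619)*(-25719)) = 1/(-78613 - 24092*(-25719)) = 1/(-78613 + 619622148) = 1/619543535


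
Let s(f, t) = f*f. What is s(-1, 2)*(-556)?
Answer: -556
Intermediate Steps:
s(f, t) = f²
s(-1, 2)*(-556) = (-1)²*(-556) = 1*(-556) = -556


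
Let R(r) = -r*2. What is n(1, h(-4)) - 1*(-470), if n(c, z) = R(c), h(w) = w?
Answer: 468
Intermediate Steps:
R(r) = -2*r
n(c, z) = -2*c
n(1, h(-4)) - 1*(-470) = -2*1 - 1*(-470) = -2 + 470 = 468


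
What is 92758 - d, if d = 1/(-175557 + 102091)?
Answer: 6814559229/73466 ≈ 92758.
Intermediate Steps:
d = -1/73466 (d = 1/(-73466) = -1/73466 ≈ -1.3612e-5)
92758 - d = 92758 - 1*(-1/73466) = 92758 + 1/73466 = 6814559229/73466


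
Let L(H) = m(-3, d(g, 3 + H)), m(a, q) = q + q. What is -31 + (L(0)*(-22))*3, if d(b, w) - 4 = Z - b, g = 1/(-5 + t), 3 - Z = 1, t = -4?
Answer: -2513/3 ≈ -837.67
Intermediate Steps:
Z = 2 (Z = 3 - 1*1 = 3 - 1 = 2)
g = -⅑ (g = 1/(-5 - 4) = 1/(-9) = -⅑ ≈ -0.11111)
d(b, w) = 6 - b (d(b, w) = 4 + (2 - b) = 6 - b)
m(a, q) = 2*q
L(H) = 110/9 (L(H) = 2*(6 - 1*(-⅑)) = 2*(6 + ⅑) = 2*(55/9) = 110/9)
-31 + (L(0)*(-22))*3 = -31 + ((110/9)*(-22))*3 = -31 - 2420/9*3 = -31 - 2420/3 = -2513/3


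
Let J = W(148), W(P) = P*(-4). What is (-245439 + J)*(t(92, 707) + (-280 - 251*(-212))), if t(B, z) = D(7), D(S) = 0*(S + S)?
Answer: -13022912892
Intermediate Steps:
W(P) = -4*P
D(S) = 0 (D(S) = 0*(2*S) = 0)
J = -592 (J = -4*148 = -592)
t(B, z) = 0
(-245439 + J)*(t(92, 707) + (-280 - 251*(-212))) = (-245439 - 592)*(0 + (-280 - 251*(-212))) = -246031*(0 + (-280 + 53212)) = -246031*(0 + 52932) = -246031*52932 = -13022912892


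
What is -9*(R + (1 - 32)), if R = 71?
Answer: -360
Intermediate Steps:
-9*(R + (1 - 32)) = -9*(71 + (1 - 32)) = -9*(71 - 31) = -9*40 = -360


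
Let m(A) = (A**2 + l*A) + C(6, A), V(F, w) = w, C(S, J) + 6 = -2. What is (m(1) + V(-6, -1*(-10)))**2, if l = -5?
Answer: 4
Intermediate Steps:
C(S, J) = -8 (C(S, J) = -6 - 2 = -8)
m(A) = -8 + A**2 - 5*A (m(A) = (A**2 - 5*A) - 8 = -8 + A**2 - 5*A)
(m(1) + V(-6, -1*(-10)))**2 = ((-8 + 1**2 - 5*1) - 1*(-10))**2 = ((-8 + 1 - 5) + 10)**2 = (-12 + 10)**2 = (-2)**2 = 4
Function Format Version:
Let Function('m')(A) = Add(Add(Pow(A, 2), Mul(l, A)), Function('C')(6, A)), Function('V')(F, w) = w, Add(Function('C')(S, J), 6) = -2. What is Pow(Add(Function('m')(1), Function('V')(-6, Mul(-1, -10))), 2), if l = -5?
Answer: 4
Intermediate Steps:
Function('C')(S, J) = -8 (Function('C')(S, J) = Add(-6, -2) = -8)
Function('m')(A) = Add(-8, Pow(A, 2), Mul(-5, A)) (Function('m')(A) = Add(Add(Pow(A, 2), Mul(-5, A)), -8) = Add(-8, Pow(A, 2), Mul(-5, A)))
Pow(Add(Function('m')(1), Function('V')(-6, Mul(-1, -10))), 2) = Pow(Add(Add(-8, Pow(1, 2), Mul(-5, 1)), Mul(-1, -10)), 2) = Pow(Add(Add(-8, 1, -5), 10), 2) = Pow(Add(-12, 10), 2) = Pow(-2, 2) = 4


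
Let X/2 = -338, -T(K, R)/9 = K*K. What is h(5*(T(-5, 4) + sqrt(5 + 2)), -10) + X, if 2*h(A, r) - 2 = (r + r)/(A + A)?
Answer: -34166925/50618 + sqrt(7)/50618 ≈ -675.00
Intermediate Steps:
T(K, R) = -9*K**2 (T(K, R) = -9*K*K = -9*K**2)
h(A, r) = 1 + r/(2*A) (h(A, r) = 1 + ((r + r)/(A + A))/2 = 1 + ((2*r)/((2*A)))/2 = 1 + ((2*r)*(1/(2*A)))/2 = 1 + (r/A)/2 = 1 + r/(2*A))
X = -676 (X = 2*(-338) = -676)
h(5*(T(-5, 4) + sqrt(5 + 2)), -10) + X = (5*(-9*(-5)**2 + sqrt(5 + 2)) + (1/2)*(-10))/((5*(-9*(-5)**2 + sqrt(5 + 2)))) - 676 = (5*(-9*25 + sqrt(7)) - 5)/((5*(-9*25 + sqrt(7)))) - 676 = (5*(-225 + sqrt(7)) - 5)/((5*(-225 + sqrt(7)))) - 676 = ((-1125 + 5*sqrt(7)) - 5)/(-1125 + 5*sqrt(7)) - 676 = (-1130 + 5*sqrt(7))/(-1125 + 5*sqrt(7)) - 676 = -676 + (-1130 + 5*sqrt(7))/(-1125 + 5*sqrt(7))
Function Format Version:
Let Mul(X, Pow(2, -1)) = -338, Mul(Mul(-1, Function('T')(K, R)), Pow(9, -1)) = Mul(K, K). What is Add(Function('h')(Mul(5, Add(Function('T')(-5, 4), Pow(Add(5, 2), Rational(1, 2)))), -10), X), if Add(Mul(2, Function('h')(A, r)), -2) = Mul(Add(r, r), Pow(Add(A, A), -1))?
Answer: Add(Rational(-34166925, 50618), Mul(Rational(1, 50618), Pow(7, Rational(1, 2)))) ≈ -675.00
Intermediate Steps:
Function('T')(K, R) = Mul(-9, Pow(K, 2)) (Function('T')(K, R) = Mul(-9, Mul(K, K)) = Mul(-9, Pow(K, 2)))
Function('h')(A, r) = Add(1, Mul(Rational(1, 2), r, Pow(A, -1))) (Function('h')(A, r) = Add(1, Mul(Rational(1, 2), Mul(Add(r, r), Pow(Add(A, A), -1)))) = Add(1, Mul(Rational(1, 2), Mul(Mul(2, r), Pow(Mul(2, A), -1)))) = Add(1, Mul(Rational(1, 2), Mul(Mul(2, r), Mul(Rational(1, 2), Pow(A, -1))))) = Add(1, Mul(Rational(1, 2), Mul(r, Pow(A, -1)))) = Add(1, Mul(Rational(1, 2), r, Pow(A, -1))))
X = -676 (X = Mul(2, -338) = -676)
Add(Function('h')(Mul(5, Add(Function('T')(-5, 4), Pow(Add(5, 2), Rational(1, 2)))), -10), X) = Add(Mul(Pow(Mul(5, Add(Mul(-9, Pow(-5, 2)), Pow(Add(5, 2), Rational(1, 2)))), -1), Add(Mul(5, Add(Mul(-9, Pow(-5, 2)), Pow(Add(5, 2), Rational(1, 2)))), Mul(Rational(1, 2), -10))), -676) = Add(Mul(Pow(Mul(5, Add(Mul(-9, 25), Pow(7, Rational(1, 2)))), -1), Add(Mul(5, Add(Mul(-9, 25), Pow(7, Rational(1, 2)))), -5)), -676) = Add(Mul(Pow(Mul(5, Add(-225, Pow(7, Rational(1, 2)))), -1), Add(Mul(5, Add(-225, Pow(7, Rational(1, 2)))), -5)), -676) = Add(Mul(Pow(Add(-1125, Mul(5, Pow(7, Rational(1, 2)))), -1), Add(Add(-1125, Mul(5, Pow(7, Rational(1, 2)))), -5)), -676) = Add(Mul(Pow(Add(-1125, Mul(5, Pow(7, Rational(1, 2)))), -1), Add(-1130, Mul(5, Pow(7, Rational(1, 2))))), -676) = Add(-676, Mul(Pow(Add(-1125, Mul(5, Pow(7, Rational(1, 2)))), -1), Add(-1130, Mul(5, Pow(7, Rational(1, 2))))))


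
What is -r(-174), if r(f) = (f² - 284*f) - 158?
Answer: -79534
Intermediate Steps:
r(f) = -158 + f² - 284*f
-r(-174) = -(-158 + (-174)² - 284*(-174)) = -(-158 + 30276 + 49416) = -1*79534 = -79534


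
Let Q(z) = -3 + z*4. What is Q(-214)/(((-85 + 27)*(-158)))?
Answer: -859/9164 ≈ -0.093736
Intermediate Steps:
Q(z) = -3 + 4*z
Q(-214)/(((-85 + 27)*(-158))) = (-3 + 4*(-214))/(((-85 + 27)*(-158))) = (-3 - 856)/((-58*(-158))) = -859/9164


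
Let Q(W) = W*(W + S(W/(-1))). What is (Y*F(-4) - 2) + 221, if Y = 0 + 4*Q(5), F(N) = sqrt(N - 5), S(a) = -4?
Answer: 219 + 60*I ≈ 219.0 + 60.0*I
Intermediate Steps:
F(N) = sqrt(-5 + N)
Q(W) = W*(-4 + W) (Q(W) = W*(W - 4) = W*(-4 + W))
Y = 20 (Y = 0 + 4*(5*(-4 + 5)) = 0 + 4*(5*1) = 0 + 4*5 = 0 + 20 = 20)
(Y*F(-4) - 2) + 221 = (20*sqrt(-5 - 4) - 2) + 221 = (20*sqrt(-9) - 2) + 221 = (20*(3*I) - 2) + 221 = (60*I - 2) + 221 = (-2 + 60*I) + 221 = 219 + 60*I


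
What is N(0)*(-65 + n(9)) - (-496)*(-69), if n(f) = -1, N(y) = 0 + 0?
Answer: -34224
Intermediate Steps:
N(y) = 0
N(0)*(-65 + n(9)) - (-496)*(-69) = 0*(-65 - 1) - (-496)*(-69) = 0*(-66) - 248*138 = 0 - 34224 = -34224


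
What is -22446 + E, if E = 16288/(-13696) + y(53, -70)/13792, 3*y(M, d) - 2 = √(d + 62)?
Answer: -49689457177/2213616 + I*√2/20688 ≈ -22447.0 + 6.8359e-5*I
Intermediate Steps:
y(M, d) = ⅔ + √(62 + d)/3 (y(M, d) = ⅔ + √(d + 62)/3 = ⅔ + √(62 + d)/3)
E = -2632441/2213616 + I*√2/20688 (E = 16288/(-13696) + (⅔ + √(62 - 70)/3)/13792 = 16288*(-1/13696) + (⅔ + √(-8)/3)*(1/13792) = -509/428 + (⅔ + (2*I*√2)/3)*(1/13792) = -509/428 + (⅔ + 2*I*√2/3)*(1/13792) = -509/428 + (1/20688 + I*√2/20688) = -2632441/2213616 + I*√2/20688 ≈ -1.1892 + 6.8359e-5*I)
-22446 + E = -22446 + (-2632441/2213616 + I*√2/20688) = -49689457177/2213616 + I*√2/20688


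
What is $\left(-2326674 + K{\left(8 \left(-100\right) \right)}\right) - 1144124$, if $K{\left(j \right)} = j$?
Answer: $-3471598$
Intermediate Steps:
$\left(-2326674 + K{\left(8 \left(-100\right) \right)}\right) - 1144124 = \left(-2326674 + 8 \left(-100\right)\right) - 1144124 = \left(-2326674 - 800\right) - 1144124 = -2327474 - 1144124 = -3471598$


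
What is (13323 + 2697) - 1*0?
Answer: 16020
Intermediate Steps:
(13323 + 2697) - 1*0 = 16020 + 0 = 16020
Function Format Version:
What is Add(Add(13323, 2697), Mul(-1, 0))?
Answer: 16020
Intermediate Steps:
Add(Add(13323, 2697), Mul(-1, 0)) = Add(16020, 0) = 16020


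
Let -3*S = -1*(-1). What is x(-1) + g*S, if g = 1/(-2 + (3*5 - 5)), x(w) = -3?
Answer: -73/24 ≈ -3.0417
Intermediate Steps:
S = -⅓ (S = -(-1)*(-1)/3 = -⅓*1 = -⅓ ≈ -0.33333)
g = ⅛ (g = 1/(-2 + (15 - 5)) = 1/(-2 + 10) = 1/8 = ⅛ ≈ 0.12500)
x(-1) + g*S = -3 + (⅛)*(-⅓) = -3 - 1/24 = -73/24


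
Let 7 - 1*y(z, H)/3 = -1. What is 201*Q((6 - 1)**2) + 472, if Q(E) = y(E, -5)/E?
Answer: 16624/25 ≈ 664.96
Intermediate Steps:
y(z, H) = 24 (y(z, H) = 21 - 3*(-1) = 21 + 3 = 24)
Q(E) = 24/E
201*Q((6 - 1)**2) + 472 = 201*(24/((6 - 1)**2)) + 472 = 201*(24/(5**2)) + 472 = 201*(24/25) + 472 = 4824/25 + 472 = 16624/25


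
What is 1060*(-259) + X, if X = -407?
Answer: -274947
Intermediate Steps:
1060*(-259) + X = 1060*(-259) - 407 = -274540 - 407 = -274947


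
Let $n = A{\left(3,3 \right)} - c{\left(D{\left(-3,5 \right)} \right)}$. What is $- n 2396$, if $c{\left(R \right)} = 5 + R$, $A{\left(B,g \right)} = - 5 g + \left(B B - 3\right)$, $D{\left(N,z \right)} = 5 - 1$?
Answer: $43128$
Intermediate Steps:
$D{\left(N,z \right)} = 4$
$A{\left(B,g \right)} = -3 + B^{2} - 5 g$ ($A{\left(B,g \right)} = - 5 g + \left(B^{2} - 3\right) = - 5 g + \left(-3 + B^{2}\right) = -3 + B^{2} - 5 g$)
$n = -18$ ($n = \left(-3 + 3^{2} - 15\right) - \left(5 + 4\right) = \left(-3 + 9 - 15\right) - 9 = -9 - 9 = -18$)
$- n 2396 = - \left(-18\right) 2396 = \left(-1\right) \left(-43128\right) = 43128$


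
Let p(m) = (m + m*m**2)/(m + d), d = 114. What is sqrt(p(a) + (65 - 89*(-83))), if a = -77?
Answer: I*sqrt(6692782)/37 ≈ 69.92*I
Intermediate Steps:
p(m) = (m + m**3)/(114 + m) (p(m) = (m + m*m**2)/(m + 114) = (m + m**3)/(114 + m))
sqrt(p(a) + (65 - 89*(-83))) = sqrt((-77 + (-77)**3)/(114 - 77) + (65 - 89*(-83))) = sqrt((-77 - 456533)/37 + (65 + 7387)) = sqrt((1/37)*(-456610) + 7452) = sqrt(-456610/37 + 7452) = sqrt(-180886/37) = I*sqrt(6692782)/37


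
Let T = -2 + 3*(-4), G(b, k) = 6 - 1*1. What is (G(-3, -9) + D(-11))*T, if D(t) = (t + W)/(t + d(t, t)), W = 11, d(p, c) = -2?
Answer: -70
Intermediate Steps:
G(b, k) = 5 (G(b, k) = 6 - 1 = 5)
T = -14 (T = -2 - 12 = -14)
D(t) = (11 + t)/(-2 + t) (D(t) = (t + 11)/(t - 2) = (11 + t)/(-2 + t))
(G(-3, -9) + D(-11))*T = (5 + (11 - 11)/(-2 - 11))*(-14) = (5 + 0/(-13))*(-14) = (5 - 1/13*0)*(-14) = (5 + 0)*(-14) = 5*(-14) = -70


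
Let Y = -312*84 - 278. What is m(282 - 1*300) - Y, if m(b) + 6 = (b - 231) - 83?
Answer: 26148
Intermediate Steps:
m(b) = -320 + b (m(b) = -6 + ((b - 231) - 83) = -6 + ((-231 + b) - 83) = -6 + (-314 + b) = -320 + b)
Y = -26486 (Y = -26208 - 278 = -26486)
m(282 - 1*300) - Y = (-320 + (282 - 1*300)) - 1*(-26486) = (-320 + (282 - 300)) + 26486 = (-320 - 18) + 26486 = -338 + 26486 = 26148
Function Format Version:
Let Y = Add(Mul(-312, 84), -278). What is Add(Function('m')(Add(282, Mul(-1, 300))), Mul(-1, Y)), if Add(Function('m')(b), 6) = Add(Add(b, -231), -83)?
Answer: 26148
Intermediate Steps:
Function('m')(b) = Add(-320, b) (Function('m')(b) = Add(-6, Add(Add(b, -231), -83)) = Add(-6, Add(Add(-231, b), -83)) = Add(-6, Add(-314, b)) = Add(-320, b))
Y = -26486 (Y = Add(-26208, -278) = -26486)
Add(Function('m')(Add(282, Mul(-1, 300))), Mul(-1, Y)) = Add(Add(-320, Add(282, Mul(-1, 300))), Mul(-1, -26486)) = Add(Add(-320, Add(282, -300)), 26486) = Add(Add(-320, -18), 26486) = Add(-338, 26486) = 26148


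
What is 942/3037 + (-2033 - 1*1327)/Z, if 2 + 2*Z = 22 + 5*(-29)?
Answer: 4105278/75925 ≈ 54.070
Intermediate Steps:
Z = -125/2 (Z = -1 + (22 + 5*(-29))/2 = -1 + (22 - 145)/2 = -1 + (½)*(-123) = -1 - 123/2 = -125/2 ≈ -62.500)
942/3037 + (-2033 - 1*1327)/Z = 942/3037 + (-2033 - 1*1327)/(-125/2) = 942*(1/3037) + (-2033 - 1327)*(-2/125) = 942/3037 - 3360*(-2/125) = 942/3037 + 1344/25 = 4105278/75925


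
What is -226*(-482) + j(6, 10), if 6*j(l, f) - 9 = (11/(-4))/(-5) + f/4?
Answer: 13072081/120 ≈ 1.0893e+5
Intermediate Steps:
j(l, f) = 191/120 + f/24 (j(l, f) = 3/2 + ((11/(-4))/(-5) + f/4)/6 = 3/2 + ((11*(-1/4))*(-1/5) + f*(1/4))/6 = 3/2 + (-11/4*(-1/5) + f/4)/6 = 3/2 + (11/20 + f/4)/6 = 3/2 + (11/120 + f/24) = 191/120 + f/24)
-226*(-482) + j(6, 10) = -226*(-482) + (191/120 + (1/24)*10) = 108932 + (191/120 + 5/12) = 108932 + 241/120 = 13072081/120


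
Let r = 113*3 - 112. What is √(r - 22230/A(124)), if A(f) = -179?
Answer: √11252477/179 ≈ 18.740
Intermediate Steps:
r = 227 (r = 339 - 112 = 227)
√(r - 22230/A(124)) = √(227 - 22230/(-179)) = √(227 - 22230*(-1/179)) = √(227 + 22230/179) = √(62863/179) = √11252477/179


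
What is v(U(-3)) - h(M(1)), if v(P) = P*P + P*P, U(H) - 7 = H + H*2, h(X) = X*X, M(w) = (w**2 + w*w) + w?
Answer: -1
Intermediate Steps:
M(w) = w + 2*w**2 (M(w) = (w**2 + w**2) + w = 2*w**2 + w = w + 2*w**2)
h(X) = X**2
U(H) = 7 + 3*H (U(H) = 7 + (H + H*2) = 7 + (H + 2*H) = 7 + 3*H)
v(P) = 2*P**2 (v(P) = P**2 + P**2 = 2*P**2)
v(U(-3)) - h(M(1)) = 2*(7 + 3*(-3))**2 - (1*(1 + 2*1))**2 = 2*(7 - 9)**2 - (1*(1 + 2))**2 = 2*(-2)**2 - (1*3)**2 = 2*4 - 1*3**2 = 8 - 1*9 = 8 - 9 = -1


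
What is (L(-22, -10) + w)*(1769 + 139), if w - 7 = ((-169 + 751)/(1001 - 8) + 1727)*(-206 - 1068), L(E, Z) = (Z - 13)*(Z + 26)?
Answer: -1390230208980/331 ≈ -4.2001e+9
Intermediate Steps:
L(E, Z) = (-13 + Z)*(26 + Z)
w = -728510377/331 (w = 7 + ((-169 + 751)/(1001 - 8) + 1727)*(-206 - 1068) = 7 + (582/993 + 1727)*(-1274) = 7 + (582*(1/993) + 1727)*(-1274) = 7 + (194/331 + 1727)*(-1274) = 7 + (571831/331)*(-1274) = 7 - 728512694/331 = -728510377/331 ≈ -2.2009e+6)
(L(-22, -10) + w)*(1769 + 139) = ((-338 + (-10)² + 13*(-10)) - 728510377/331)*(1769 + 139) = ((-338 + 100 - 130) - 728510377/331)*1908 = (-368 - 728510377/331)*1908 = -728632185/331*1908 = -1390230208980/331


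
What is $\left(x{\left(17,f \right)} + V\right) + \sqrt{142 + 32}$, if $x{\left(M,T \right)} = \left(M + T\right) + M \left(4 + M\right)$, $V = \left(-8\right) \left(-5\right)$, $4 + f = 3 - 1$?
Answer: $412 + \sqrt{174} \approx 425.19$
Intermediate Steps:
$f = -2$ ($f = -4 + \left(3 - 1\right) = -4 + 2 = -2$)
$V = 40$
$x{\left(M,T \right)} = M + T + M \left(4 + M\right)$
$\left(x{\left(17,f \right)} + V\right) + \sqrt{142 + 32} = \left(\left(-2 + 17^{2} + 5 \cdot 17\right) + 40\right) + \sqrt{142 + 32} = \left(\left(-2 + 289 + 85\right) + 40\right) + \sqrt{174} = \left(372 + 40\right) + \sqrt{174} = 412 + \sqrt{174}$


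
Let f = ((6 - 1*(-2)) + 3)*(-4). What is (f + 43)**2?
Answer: 1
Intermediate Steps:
f = -44 (f = ((6 + 2) + 3)*(-4) = (8 + 3)*(-4) = 11*(-4) = -44)
(f + 43)**2 = (-44 + 43)**2 = (-1)**2 = 1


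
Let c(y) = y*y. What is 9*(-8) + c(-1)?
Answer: -71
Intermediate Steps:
c(y) = y²
9*(-8) + c(-1) = 9*(-8) + (-1)² = -72 + 1 = -71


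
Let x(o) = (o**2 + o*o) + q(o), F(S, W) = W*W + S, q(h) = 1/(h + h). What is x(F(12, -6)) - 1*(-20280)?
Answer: 2389249/96 ≈ 24888.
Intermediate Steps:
q(h) = 1/(2*h)
F(S, W) = S + W**2 (F(S, W) = W**2 + S = S + W**2)
x(o) = 1/(2*o) + 2*o**2 (x(o) = (o**2 + o*o) + 1/(2*o) = (o**2 + o**2) + 1/(2*o) = 2*o**2 + 1/(2*o) = 1/(2*o) + 2*o**2)
x(F(12, -6)) - 1*(-20280) = (1 + 4*(12 + (-6)**2)**3)/(2*(12 + (-6)**2)) - 1*(-20280) = (1 + 4*(12 + 36)**3)/(2*(12 + 36)) + 20280 = (1/2)*(1 + 4*48**3)/48 + 20280 = (1/2)*(1/48)*(1 + 4*110592) + 20280 = (1/2)*(1/48)*(1 + 442368) + 20280 = (1/2)*(1/48)*442369 + 20280 = 442369/96 + 20280 = 2389249/96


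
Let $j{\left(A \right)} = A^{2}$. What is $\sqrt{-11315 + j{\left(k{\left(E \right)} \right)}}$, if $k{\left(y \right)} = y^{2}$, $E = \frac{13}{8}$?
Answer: $\frac{i \sqrt{46317679}}{64} \approx 106.34 i$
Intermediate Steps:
$E = \frac{13}{8}$ ($E = 13 \cdot \frac{1}{8} = \frac{13}{8} \approx 1.625$)
$\sqrt{-11315 + j{\left(k{\left(E \right)} \right)}} = \sqrt{-11315 + \left(\left(\frac{13}{8}\right)^{2}\right)^{2}} = \sqrt{-11315 + \left(\frac{169}{64}\right)^{2}} = \sqrt{-11315 + \frac{28561}{4096}} = \sqrt{- \frac{46317679}{4096}} = \frac{i \sqrt{46317679}}{64}$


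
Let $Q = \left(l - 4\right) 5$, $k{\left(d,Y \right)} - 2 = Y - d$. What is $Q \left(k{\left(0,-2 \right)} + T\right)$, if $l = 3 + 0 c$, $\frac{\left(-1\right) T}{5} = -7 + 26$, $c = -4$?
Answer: $475$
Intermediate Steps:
$k{\left(d,Y \right)} = 2 + Y - d$ ($k{\left(d,Y \right)} = 2 + \left(Y - d\right) = 2 + Y - d$)
$T = -95$ ($T = - 5 \left(-7 + 26\right) = \left(-5\right) 19 = -95$)
$l = 3$ ($l = 3 + 0 \left(-4\right) = 3 + 0 = 3$)
$Q = -5$ ($Q = \left(3 - 4\right) 5 = \left(-1\right) 5 = -5$)
$Q \left(k{\left(0,-2 \right)} + T\right) = - 5 \left(\left(2 - 2 - 0\right) - 95\right) = - 5 \left(\left(2 - 2 + 0\right) - 95\right) = - 5 \left(0 - 95\right) = \left(-5\right) \left(-95\right) = 475$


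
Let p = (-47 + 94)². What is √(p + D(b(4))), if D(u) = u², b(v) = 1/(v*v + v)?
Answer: √883601/20 ≈ 47.000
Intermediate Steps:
b(v) = 1/(v + v²) (b(v) = 1/(v² + v) = 1/(v + v²))
p = 2209 (p = 47² = 2209)
√(p + D(b(4))) = √(2209 + (1/(4*(1 + 4)))²) = √(2209 + ((¼)/5)²) = √(2209 + ((¼)*(⅕))²) = √(2209 + (1/20)²) = √(2209 + 1/400) = √(883601/400) = √883601/20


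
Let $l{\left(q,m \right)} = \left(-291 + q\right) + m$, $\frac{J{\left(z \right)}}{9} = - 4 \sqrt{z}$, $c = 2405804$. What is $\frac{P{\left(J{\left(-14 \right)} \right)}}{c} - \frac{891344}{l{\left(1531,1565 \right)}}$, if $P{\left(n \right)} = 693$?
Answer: $- \frac{126141000983}{396957660} \approx -317.77$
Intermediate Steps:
$J{\left(z \right)} = - 36 \sqrt{z}$ ($J{\left(z \right)} = 9 \left(- 4 \sqrt{z}\right) = - 36 \sqrt{z}$)
$l{\left(q,m \right)} = -291 + m + q$
$\frac{P{\left(J{\left(-14 \right)} \right)}}{c} - \frac{891344}{l{\left(1531,1565 \right)}} = \frac{693}{2405804} - \frac{891344}{-291 + 1565 + 1531} = 693 \cdot \frac{1}{2405804} - \frac{891344}{2805} = \frac{693}{2405804} - \frac{52432}{165} = - \frac{126141000983}{396957660}$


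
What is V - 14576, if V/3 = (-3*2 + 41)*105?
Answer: -3551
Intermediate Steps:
V = 11025 (V = 3*((-3*2 + 41)*105) = 3*((-6 + 41)*105) = 3*(35*105) = 3*3675 = 11025)
V - 14576 = 11025 - 14576 = -3551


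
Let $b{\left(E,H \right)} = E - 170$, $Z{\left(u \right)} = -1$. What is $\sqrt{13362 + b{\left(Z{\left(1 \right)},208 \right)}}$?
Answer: $\sqrt{13191} \approx 114.85$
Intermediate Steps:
$b{\left(E,H \right)} = -170 + E$
$\sqrt{13362 + b{\left(Z{\left(1 \right)},208 \right)}} = \sqrt{13362 - 171} = \sqrt{13191}$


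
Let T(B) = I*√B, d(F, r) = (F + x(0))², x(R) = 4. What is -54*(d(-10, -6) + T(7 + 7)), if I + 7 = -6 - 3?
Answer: -1944 + 864*√14 ≈ 1288.8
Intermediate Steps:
I = -16 (I = -7 + (-6 - 3) = -7 - 9 = -16)
d(F, r) = (4 + F)² (d(F, r) = (F + 4)² = (4 + F)²)
T(B) = -16*√B
-54*(d(-10, -6) + T(7 + 7)) = -54*((4 - 10)² - 16*√(7 + 7)) = -54*((-6)² - 16*√14) = -54*(36 - 16*√14) = -1944 + 864*√14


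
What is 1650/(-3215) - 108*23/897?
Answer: -27438/8359 ≈ -3.2825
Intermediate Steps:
1650/(-3215) - 108*23/897 = 1650*(-1/3215) - 2484*1/897 = -330/643 - 36/13 = -27438/8359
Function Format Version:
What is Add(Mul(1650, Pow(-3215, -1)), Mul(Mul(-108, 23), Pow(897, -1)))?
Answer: Rational(-27438, 8359) ≈ -3.2825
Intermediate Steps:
Add(Mul(1650, Pow(-3215, -1)), Mul(Mul(-108, 23), Pow(897, -1))) = Add(Mul(1650, Rational(-1, 3215)), Mul(-2484, Rational(1, 897))) = Add(Rational(-330, 643), Rational(-36, 13)) = Rational(-27438, 8359)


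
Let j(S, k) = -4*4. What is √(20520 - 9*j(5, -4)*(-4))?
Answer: 6*√554 ≈ 141.22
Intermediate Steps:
j(S, k) = -16
√(20520 - 9*j(5, -4)*(-4)) = √(20520 - 9*(-16)*(-4)) = √(20520 + 144*(-4)) = √(20520 - 576) = √19944 = 6*√554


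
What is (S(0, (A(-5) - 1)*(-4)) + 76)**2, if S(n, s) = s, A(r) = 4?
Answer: 4096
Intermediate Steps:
(S(0, (A(-5) - 1)*(-4)) + 76)**2 = ((4 - 1)*(-4) + 76)**2 = (3*(-4) + 76)**2 = (-12 + 76)**2 = 64**2 = 4096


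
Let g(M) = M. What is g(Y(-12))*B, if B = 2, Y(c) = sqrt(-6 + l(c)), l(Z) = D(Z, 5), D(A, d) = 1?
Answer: 2*I*sqrt(5) ≈ 4.4721*I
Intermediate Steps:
l(Z) = 1
Y(c) = I*sqrt(5) (Y(c) = sqrt(-6 + 1) = sqrt(-5) = I*sqrt(5))
g(Y(-12))*B = (I*sqrt(5))*2 = 2*I*sqrt(5)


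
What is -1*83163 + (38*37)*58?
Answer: -1615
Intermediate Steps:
-1*83163 + (38*37)*58 = -83163 + 1406*58 = -83163 + 81548 = -1615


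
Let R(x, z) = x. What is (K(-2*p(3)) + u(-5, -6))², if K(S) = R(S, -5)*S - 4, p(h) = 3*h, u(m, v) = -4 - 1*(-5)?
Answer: 103041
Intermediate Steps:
u(m, v) = 1 (u(m, v) = -4 + 5 = 1)
K(S) = -4 + S² (K(S) = S*S - 4 = S² - 4 = -4 + S²)
(K(-2*p(3)) + u(-5, -6))² = ((-4 + (-6*3)²) + 1)² = ((-4 + (-2*9)²) + 1)² = ((-4 + (-18)²) + 1)² = ((-4 + 324) + 1)² = (320 + 1)² = 321² = 103041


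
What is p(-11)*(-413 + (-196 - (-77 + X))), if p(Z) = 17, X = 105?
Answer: -10829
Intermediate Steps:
p(-11)*(-413 + (-196 - (-77 + X))) = 17*(-413 + (-196 - (-77 + 105))) = 17*(-413 + (-196 - 1*28)) = 17*(-413 + (-196 - 28)) = 17*(-413 - 224) = 17*(-637) = -10829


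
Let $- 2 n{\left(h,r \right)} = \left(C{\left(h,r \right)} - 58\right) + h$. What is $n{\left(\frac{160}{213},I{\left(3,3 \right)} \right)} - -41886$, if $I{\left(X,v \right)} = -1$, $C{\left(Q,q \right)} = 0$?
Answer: $\frac{8927815}{213} \approx 41915.0$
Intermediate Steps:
$n{\left(h,r \right)} = 29 - \frac{h}{2}$ ($n{\left(h,r \right)} = - \frac{\left(0 - 58\right) + h}{2} = - \frac{-58 + h}{2} = 29 - \frac{h}{2}$)
$n{\left(\frac{160}{213},I{\left(3,3 \right)} \right)} - -41886 = \left(29 - \frac{160 \cdot \frac{1}{213}}{2}\right) - -41886 = \left(29 - \frac{160 \cdot \frac{1}{213}}{2}\right) + 41886 = \left(29 - \frac{80}{213}\right) + 41886 = \frac{6097}{213} + 41886 = \frac{8927815}{213}$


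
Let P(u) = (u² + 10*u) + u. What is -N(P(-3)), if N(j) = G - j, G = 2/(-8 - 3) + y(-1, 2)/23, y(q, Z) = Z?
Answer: -6048/253 ≈ -23.905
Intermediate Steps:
P(u) = u² + 11*u
G = -24/253 (G = 2/(-8 - 3) + 2/23 = 2/(-11) + 2*(1/23) = 2*(-1/11) + 2/23 = -2/11 + 2/23 = -24/253 ≈ -0.094862)
N(j) = -24/253 - j
-N(P(-3)) = -(-24/253 - (-3)*(11 - 3)) = -(-24/253 - (-3)*8) = -(-24/253 - 1*(-24)) = -(-24/253 + 24) = -1*6048/253 = -6048/253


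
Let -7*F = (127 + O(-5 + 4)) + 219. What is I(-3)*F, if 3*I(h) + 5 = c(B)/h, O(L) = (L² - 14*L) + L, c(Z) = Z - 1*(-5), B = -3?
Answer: 680/7 ≈ 97.143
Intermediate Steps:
c(Z) = 5 + Z (c(Z) = Z + 5 = 5 + Z)
O(L) = L² - 13*L
F = -360/7 (F = -((127 + (-5 + 4)*(-13 + (-5 + 4))) + 219)/7 = -((127 - (-13 - 1)) + 219)/7 = -((127 - 1*(-14)) + 219)/7 = -((127 + 14) + 219)/7 = -(141 + 219)/7 = -⅐*360 = -360/7 ≈ -51.429)
I(h) = -5/3 + 2/(3*h) (I(h) = -5/3 + ((5 - 3)/h)/3 = -5/3 + (2/h)/3 = -5/3 + 2/(3*h))
I(-3)*F = ((⅓)*(2 - 5*(-3))/(-3))*(-360/7) = ((⅓)*(-⅓)*(2 + 15))*(-360/7) = ((⅓)*(-⅓)*17)*(-360/7) = -17/9*(-360/7) = 680/7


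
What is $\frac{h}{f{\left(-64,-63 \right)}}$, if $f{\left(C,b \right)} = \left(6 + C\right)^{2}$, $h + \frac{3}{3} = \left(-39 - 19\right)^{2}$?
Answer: $\frac{3363}{3364} \approx 0.9997$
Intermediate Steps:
$h = 3363$ ($h = -1 + \left(-39 - 19\right)^{2} = -1 + \left(-58\right)^{2} = -1 + 3364 = 3363$)
$\frac{h}{f{\left(-64,-63 \right)}} = \frac{3363}{\left(6 - 64\right)^{2}} = \frac{3363}{\left(-58\right)^{2}} = \frac{3363}{3364}$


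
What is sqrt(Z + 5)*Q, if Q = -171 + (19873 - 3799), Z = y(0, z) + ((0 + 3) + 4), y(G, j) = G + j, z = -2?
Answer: 15903*sqrt(10) ≈ 50290.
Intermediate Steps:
Z = 5 (Z = (0 - 2) + ((0 + 3) + 4) = -2 + (3 + 4) = -2 + 7 = 5)
Q = 15903 (Q = -171 + 16074 = 15903)
sqrt(Z + 5)*Q = sqrt(5 + 5)*15903 = sqrt(10)*15903 = 15903*sqrt(10)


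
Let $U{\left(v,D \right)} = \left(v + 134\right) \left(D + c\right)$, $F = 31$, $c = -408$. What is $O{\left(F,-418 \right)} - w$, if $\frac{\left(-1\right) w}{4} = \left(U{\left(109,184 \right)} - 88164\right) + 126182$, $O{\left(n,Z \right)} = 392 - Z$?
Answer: $-64846$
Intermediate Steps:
$U{\left(v,D \right)} = \left(-408 + D\right) \left(134 + v\right)$ ($U{\left(v,D \right)} = \left(v + 134\right) \left(D - 408\right) = \left(134 + v\right) \left(-408 + D\right) = \left(-408 + D\right) \left(134 + v\right)$)
$w = 65656$ ($w = - 4 \left(\left(\left(-54672 - 44472 + 134 \cdot 184 + 184 \cdot 109\right) - 88164\right) + 126182\right) = - 4 \left(\left(\left(-54672 - 44472 + 24656 + 20056\right) - 88164\right) + 126182\right) = - 4 \left(\left(-54432 - 88164\right) + 126182\right) = - 4 \left(-142596 + 126182\right) = \left(-4\right) \left(-16414\right) = 65656$)
$O{\left(F,-418 \right)} - w = \left(392 - -418\right) - 65656 = \left(392 + 418\right) - 65656 = 810 - 65656 = -64846$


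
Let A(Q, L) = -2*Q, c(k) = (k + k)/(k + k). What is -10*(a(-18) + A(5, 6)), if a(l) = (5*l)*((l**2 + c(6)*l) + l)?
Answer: 259300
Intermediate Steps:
c(k) = 1 (c(k) = (2*k)/((2*k)) = (2*k)*(1/(2*k)) = 1)
a(l) = 5*l*(l**2 + 2*l) (a(l) = (5*l)*((l**2 + 1*l) + l) = (5*l)*((l**2 + l) + l) = (5*l)*((l + l**2) + l) = (5*l)*(l**2 + 2*l) = 5*l*(l**2 + 2*l))
-10*(a(-18) + A(5, 6)) = -10*(5*(-18)**2*(2 - 18) - 2*5) = -10*(5*324*(-16) - 10) = -10*(-25920 - 10) = -10*(-25930) = 259300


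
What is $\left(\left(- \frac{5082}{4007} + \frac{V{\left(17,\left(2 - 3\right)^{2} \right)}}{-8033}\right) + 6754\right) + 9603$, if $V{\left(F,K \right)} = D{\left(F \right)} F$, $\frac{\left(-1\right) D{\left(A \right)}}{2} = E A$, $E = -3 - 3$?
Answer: $\frac{526448174485}{32188231} \approx 16355.0$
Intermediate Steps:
$E = -6$ ($E = -3 - 3 = -6$)
$D{\left(A \right)} = 12 A$ ($D{\left(A \right)} = - 2 \left(- 6 A\right) = 12 A$)
$V{\left(F,K \right)} = 12 F^{2}$ ($V{\left(F,K \right)} = 12 F F = 12 F^{2}$)
$\left(\left(- \frac{5082}{4007} + \frac{V{\left(17,\left(2 - 3\right)^{2} \right)}}{-8033}\right) + 6754\right) + 9603 = \left(\left(- \frac{5082}{4007} + \frac{12 \cdot 17^{2}}{-8033}\right) + 6754\right) + 9603 = \left(\left(\left(-5082\right) \frac{1}{4007} + 12 \cdot 289 \left(- \frac{1}{8033}\right)\right) + 6754\right) + 9603 = \left(\left(- \frac{5082}{4007} + 3468 \left(- \frac{1}{8033}\right)\right) + 6754\right) + 9603 = \left(\left(- \frac{5082}{4007} - \frac{3468}{8033}\right) + 6754\right) + 9603 = \left(- \frac{54719982}{32188231} + 6754\right) + 9603 = \frac{217344592192}{32188231} + 9603 = \frac{526448174485}{32188231}$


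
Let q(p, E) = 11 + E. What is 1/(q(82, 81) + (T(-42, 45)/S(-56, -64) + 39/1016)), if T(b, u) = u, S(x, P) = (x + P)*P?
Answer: 65024/5985085 ≈ 0.010864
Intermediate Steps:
S(x, P) = P*(P + x) (S(x, P) = (P + x)*P = P*(P + x))
1/(q(82, 81) + (T(-42, 45)/S(-56, -64) + 39/1016)) = 1/((11 + 81) + (45/((-64*(-64 - 56))) + 39/1016)) = 1/(92 + (45/((-64*(-120))) + 39*(1/1016))) = 1/(92 + (45/7680 + 39/1016)) = 1/(92 + (45*(1/7680) + 39/1016)) = 1/(92 + (3/512 + 39/1016)) = 1/(92 + 2877/65024) = 1/(5985085/65024) = 65024/5985085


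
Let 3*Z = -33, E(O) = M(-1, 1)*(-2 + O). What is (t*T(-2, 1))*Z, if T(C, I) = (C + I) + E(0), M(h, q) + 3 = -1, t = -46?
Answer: 3542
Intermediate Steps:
M(h, q) = -4 (M(h, q) = -3 - 1 = -4)
E(O) = 8 - 4*O (E(O) = -4*(-2 + O) = 8 - 4*O)
Z = -11 (Z = (⅓)*(-33) = -11)
T(C, I) = 8 + C + I (T(C, I) = (C + I) + (8 - 4*0) = (C + I) + (8 + 0) = (C + I) + 8 = 8 + C + I)
(t*T(-2, 1))*Z = -46*(8 - 2 + 1)*(-11) = -46*7*(-11) = -322*(-11) = 3542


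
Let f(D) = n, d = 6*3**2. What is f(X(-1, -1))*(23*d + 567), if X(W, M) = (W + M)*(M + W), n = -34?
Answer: -61506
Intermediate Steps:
d = 54 (d = 6*9 = 54)
X(W, M) = (M + W)**2 (X(W, M) = (M + W)*(M + W) = (M + W)**2)
f(D) = -34
f(X(-1, -1))*(23*d + 567) = -34*(23*54 + 567) = -34*(1242 + 567) = -34*1809 = -61506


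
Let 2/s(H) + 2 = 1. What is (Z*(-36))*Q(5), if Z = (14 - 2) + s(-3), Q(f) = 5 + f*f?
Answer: -10800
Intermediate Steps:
s(H) = -2 (s(H) = 2/(-2 + 1) = 2/(-1) = 2*(-1) = -2)
Q(f) = 5 + f²
Z = 10 (Z = (14 - 2) - 2 = 12 - 2 = 10)
(Z*(-36))*Q(5) = (10*(-36))*(5 + 5²) = -360*(5 + 25) = -360*30 = -10800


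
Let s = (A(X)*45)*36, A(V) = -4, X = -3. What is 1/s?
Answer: -1/6480 ≈ -0.00015432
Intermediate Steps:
s = -6480 (s = -4*45*36 = -180*36 = -6480)
1/s = 1/(-6480) = -1/6480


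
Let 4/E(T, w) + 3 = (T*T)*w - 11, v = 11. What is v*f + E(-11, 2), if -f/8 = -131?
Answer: 657097/57 ≈ 11528.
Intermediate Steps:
f = 1048 (f = -8*(-131) = 1048)
E(T, w) = 4/(-14 + w*T²) (E(T, w) = 4/(-3 + ((T*T)*w - 11)) = 4/(-3 + (T²*w - 11)) = 4/(-3 + (w*T² - 11)) = 4/(-3 + (-11 + w*T²)) = 4/(-14 + w*T²))
v*f + E(-11, 2) = 11*1048 + 4/(-14 + 2*(-11)²) = 11528 + 4/(-14 + 2*121) = 11528 + 4/(-14 + 242) = 11528 + 4/228 = 11528 + 4*(1/228) = 11528 + 1/57 = 657097/57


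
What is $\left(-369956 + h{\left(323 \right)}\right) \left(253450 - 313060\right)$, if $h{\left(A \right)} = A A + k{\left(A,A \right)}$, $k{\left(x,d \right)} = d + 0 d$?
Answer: $15814771440$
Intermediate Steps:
$k{\left(x,d \right)} = d$ ($k{\left(x,d \right)} = d + 0 = d$)
$h{\left(A \right)} = A + A^{2}$ ($h{\left(A \right)} = A A + A = A^{2} + A = A + A^{2}$)
$\left(-369956 + h{\left(323 \right)}\right) \left(253450 - 313060\right) = \left(-369956 + 323 \left(1 + 323\right)\right) \left(253450 - 313060\right) = \left(-369956 + 323 \cdot 324\right) \left(-59610\right) = \left(-369956 + 104652\right) \left(-59610\right) = \left(-265304\right) \left(-59610\right) = 15814771440$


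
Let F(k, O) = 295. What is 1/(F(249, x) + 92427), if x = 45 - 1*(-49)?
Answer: 1/92722 ≈ 1.0785e-5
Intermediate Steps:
x = 94 (x = 45 + 49 = 94)
1/(F(249, x) + 92427) = 1/(295 + 92427) = 1/92722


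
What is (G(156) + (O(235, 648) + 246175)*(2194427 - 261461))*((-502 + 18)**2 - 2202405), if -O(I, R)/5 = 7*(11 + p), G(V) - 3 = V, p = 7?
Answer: -934142828776229721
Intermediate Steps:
G(V) = 3 + V
O(I, R) = -630 (O(I, R) = -35*(11 + 7) = -35*18 = -5*126 = -630)
(G(156) + (O(235, 648) + 246175)*(2194427 - 261461))*((-502 + 18)**2 - 2202405) = ((3 + 156) + (-630 + 246175)*(2194427 - 261461))*((-502 + 18)**2 - 2202405) = (159 + 245545*1932966)*((-484)**2 - 2202405) = (159 + 474630136470)*(234256 - 2202405) = 474630136629*(-1968149) = -934142828776229721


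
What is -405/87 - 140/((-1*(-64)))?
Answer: -3175/464 ≈ -6.8427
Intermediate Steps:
-405/87 - 140/((-1*(-64))) = -405*1/87 - 140/64 = -135/29 - 140*1/64 = -135/29 - 35/16 = -3175/464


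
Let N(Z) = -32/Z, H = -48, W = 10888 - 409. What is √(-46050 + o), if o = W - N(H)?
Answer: I*√320145/3 ≈ 188.6*I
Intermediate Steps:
W = 10479
o = 31435/3 (o = 10479 - (-32)/(-48) = 10479 - (-32)*(-1)/48 = 10479 - 1*⅔ = 10479 - ⅔ = 31435/3 ≈ 10478.)
√(-46050 + o) = √(-46050 + 31435/3) = √(-106715/3) = I*√320145/3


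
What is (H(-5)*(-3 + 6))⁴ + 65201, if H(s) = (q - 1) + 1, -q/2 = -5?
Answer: 875201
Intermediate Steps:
q = 10 (q = -2*(-5) = 10)
H(s) = 10 (H(s) = (10 - 1) + 1 = 9 + 1 = 10)
(H(-5)*(-3 + 6))⁴ + 65201 = (10*(-3 + 6))⁴ + 65201 = (10*3)⁴ + 65201 = 30⁴ + 65201 = 810000 + 65201 = 875201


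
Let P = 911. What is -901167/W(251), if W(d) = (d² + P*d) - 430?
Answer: -901167/291232 ≈ -3.0943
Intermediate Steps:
W(d) = -430 + d² + 911*d (W(d) = (d² + 911*d) - 430 = -430 + d² + 911*d)
-901167/W(251) = -901167/(-430 + 251² + 911*251) = -901167/(-430 + 63001 + 228661) = -901167/291232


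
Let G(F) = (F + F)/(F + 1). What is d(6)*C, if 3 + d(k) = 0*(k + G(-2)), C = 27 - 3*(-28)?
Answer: -333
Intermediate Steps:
G(F) = 2*F/(1 + F) (G(F) = (2*F)/(1 + F) = 2*F/(1 + F))
C = 111 (C = 27 + 84 = 111)
d(k) = -3 (d(k) = -3 + 0*(k + 2*(-2)/(1 - 2)) = -3 + 0*(k + 2*(-2)/(-1)) = -3 + 0*(k + 2*(-2)*(-1)) = -3 + 0*(k + 4) = -3 + 0*(4 + k) = -3 + 0 = -3)
d(6)*C = -3*111 = -333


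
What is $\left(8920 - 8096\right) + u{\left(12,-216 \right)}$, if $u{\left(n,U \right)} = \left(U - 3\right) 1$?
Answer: $605$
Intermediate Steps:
$u{\left(n,U \right)} = -3 + U$ ($u{\left(n,U \right)} = \left(-3 + U\right) 1 = -3 + U$)
$\left(8920 - 8096\right) + u{\left(12,-216 \right)} = \left(8920 - 8096\right) - 219 = 824 - 219 = 605$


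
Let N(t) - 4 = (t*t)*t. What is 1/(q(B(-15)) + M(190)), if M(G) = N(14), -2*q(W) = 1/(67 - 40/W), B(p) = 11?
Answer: 1394/3830701 ≈ 0.00036390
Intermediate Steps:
N(t) = 4 + t³ (N(t) = 4 + (t*t)*t = 4 + t²*t = 4 + t³)
q(W) = -1/(2*(67 - 40/W))
M(G) = 2748 (M(G) = 4 + 14³ = 4 + 2744 = 2748)
1/(q(B(-15)) + M(190)) = 1/(-1*11/(-80 + 134*11) + 2748) = 1/(-1*11/(-80 + 1474) + 2748) = 1/(-1*11/1394 + 2748) = 1/(-1*11*1/1394 + 2748) = 1/(-11/1394 + 2748) = 1/(3830701/1394) = 1394/3830701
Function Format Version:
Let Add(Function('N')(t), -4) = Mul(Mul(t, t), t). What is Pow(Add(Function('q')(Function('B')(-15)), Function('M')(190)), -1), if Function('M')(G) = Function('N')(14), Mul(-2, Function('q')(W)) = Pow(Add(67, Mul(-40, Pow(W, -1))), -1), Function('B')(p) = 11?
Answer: Rational(1394, 3830701) ≈ 0.00036390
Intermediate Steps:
Function('N')(t) = Add(4, Pow(t, 3)) (Function('N')(t) = Add(4, Mul(Mul(t, t), t)) = Add(4, Mul(Pow(t, 2), t)) = Add(4, Pow(t, 3)))
Function('q')(W) = Mul(Rational(-1, 2), Pow(Add(67, Mul(-40, Pow(W, -1))), -1))
Function('M')(G) = 2748 (Function('M')(G) = Add(4, Pow(14, 3)) = Add(4, 2744) = 2748)
Pow(Add(Function('q')(Function('B')(-15)), Function('M')(190)), -1) = Pow(Add(Mul(-1, 11, Pow(Add(-80, Mul(134, 11)), -1)), 2748), -1) = Pow(Add(Mul(-1, 11, Pow(Add(-80, 1474), -1)), 2748), -1) = Pow(Add(Mul(-1, 11, Pow(1394, -1)), 2748), -1) = Pow(Add(Mul(-1, 11, Rational(1, 1394)), 2748), -1) = Pow(Add(Rational(-11, 1394), 2748), -1) = Pow(Rational(3830701, 1394), -1) = Rational(1394, 3830701)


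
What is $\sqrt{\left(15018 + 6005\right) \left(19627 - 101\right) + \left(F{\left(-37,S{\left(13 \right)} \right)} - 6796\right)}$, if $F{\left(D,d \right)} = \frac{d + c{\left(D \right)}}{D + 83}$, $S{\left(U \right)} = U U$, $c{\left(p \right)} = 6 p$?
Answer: $\frac{\sqrt{868593244594}}{46} \approx 20261.0$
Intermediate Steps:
$S{\left(U \right)} = U^{2}$
$F{\left(D,d \right)} = \frac{d + 6 D}{83 + D}$ ($F{\left(D,d \right)} = \frac{d + 6 D}{D + 83} = \frac{d + 6 D}{83 + D}$)
$\sqrt{\left(15018 + 6005\right) \left(19627 - 101\right) + \left(F{\left(-37,S{\left(13 \right)} \right)} - 6796\right)} = \sqrt{\left(15018 + 6005\right) \left(19627 - 101\right) - \left(6796 - \frac{13^{2} + 6 \left(-37\right)}{83 - 37}\right)} = \sqrt{21023 \cdot 19526 - \left(6796 - \frac{169 - 222}{46}\right)} = \sqrt{410495098 + \left(\frac{1}{46} \left(-53\right) - 6796\right)} = \sqrt{410495098 - \frac{312669}{46}} = \sqrt{\frac{18882461839}{46}} = \frac{\sqrt{868593244594}}{46}$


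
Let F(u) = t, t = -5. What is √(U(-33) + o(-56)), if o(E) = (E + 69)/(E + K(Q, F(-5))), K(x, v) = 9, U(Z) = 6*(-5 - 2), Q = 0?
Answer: I*√93389/47 ≈ 6.502*I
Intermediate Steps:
F(u) = -5
U(Z) = -42 (U(Z) = 6*(-7) = -42)
o(E) = (69 + E)/(9 + E) (o(E) = (E + 69)/(E + 9) = (69 + E)/(9 + E))
√(U(-33) + o(-56)) = √(-42 + (69 - 56)/(9 - 56)) = √(-42 + 13/(-47)) = √(-42 - 1/47*13) = √(-42 - 13/47) = √(-1987/47) = I*√93389/47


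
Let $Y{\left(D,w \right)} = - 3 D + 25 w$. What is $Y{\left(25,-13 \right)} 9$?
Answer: $-3600$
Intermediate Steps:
$Y{\left(25,-13 \right)} 9 = \left(\left(-3\right) 25 + 25 \left(-13\right)\right) 9 = \left(-75 - 325\right) 9 = \left(-400\right) 9 = -3600$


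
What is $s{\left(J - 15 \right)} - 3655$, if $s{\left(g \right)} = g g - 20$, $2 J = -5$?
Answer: $- \frac{13475}{4} \approx -3368.8$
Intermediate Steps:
$J = - \frac{5}{2}$ ($J = \frac{1}{2} \left(-5\right) = - \frac{5}{2} \approx -2.5$)
$s{\left(g \right)} = -20 + g^{2}$ ($s{\left(g \right)} = g^{2} - 20 = -20 + g^{2}$)
$s{\left(J - 15 \right)} - 3655 = \left(-20 + \left(- \frac{5}{2} - 15\right)^{2}\right) - 3655 = \left(-20 + \left(- \frac{35}{2}\right)^{2}\right) - 3655 = \left(-20 + \frac{1225}{4}\right) - 3655 = \frac{1145}{4} - 3655 = - \frac{13475}{4}$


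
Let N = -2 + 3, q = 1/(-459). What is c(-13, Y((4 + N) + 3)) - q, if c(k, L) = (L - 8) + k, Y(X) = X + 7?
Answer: -2753/459 ≈ -5.9978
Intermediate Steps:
q = -1/459 ≈ -0.0021787
N = 1
Y(X) = 7 + X
c(k, L) = -8 + L + k (c(k, L) = (-8 + L) + k = -8 + L + k)
c(-13, Y((4 + N) + 3)) - q = (-8 + (7 + ((4 + 1) + 3)) - 13) - 1*(-1/459) = (-8 + (7 + (5 + 3)) - 13) + 1/459 = (-8 + (7 + 8) - 13) + 1/459 = (-8 + 15 - 13) + 1/459 = -6 + 1/459 = -2753/459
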